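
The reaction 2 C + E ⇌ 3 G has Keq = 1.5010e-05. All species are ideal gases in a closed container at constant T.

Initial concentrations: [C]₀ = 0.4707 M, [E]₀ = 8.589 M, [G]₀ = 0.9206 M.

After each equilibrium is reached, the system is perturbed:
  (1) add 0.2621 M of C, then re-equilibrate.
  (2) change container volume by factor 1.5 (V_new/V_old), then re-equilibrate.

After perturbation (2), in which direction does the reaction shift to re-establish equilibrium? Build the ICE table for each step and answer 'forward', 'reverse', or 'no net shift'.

Q₀ = 0.41 vs Keq = 1.5010e-05 ⇒ Q>K, reverse
Step 1:
                   C          E          G
  init        0.4707      8.589     0.9206
  Δ           0.5786     0.2893    -0.8679
  eq           1.049      8.878    0.05274
  solve Keq expr → x = -0.2893; check Q = 1.5010e-05
Then add 0.2621 M of C.
Step 2:
                   C          E          G
  init         1.311      8.878    0.05274
  Δ        -0.005517  -0.002758   0.008275
  eq           1.306      8.876    0.06102
  solve Keq expr → x = 0.002758; check Q = 1.5010e-05
Then change container volume by factor 1.5 (V_new/V_old).
Step 3:
                   C          E          G
  init        0.8706      5.917    0.04068
  Δ                0          0          0
  eq          0.8706      5.917    0.04068
  solve Keq expr → x = 0; check Q = 1.5010e-05

Direction: no net shift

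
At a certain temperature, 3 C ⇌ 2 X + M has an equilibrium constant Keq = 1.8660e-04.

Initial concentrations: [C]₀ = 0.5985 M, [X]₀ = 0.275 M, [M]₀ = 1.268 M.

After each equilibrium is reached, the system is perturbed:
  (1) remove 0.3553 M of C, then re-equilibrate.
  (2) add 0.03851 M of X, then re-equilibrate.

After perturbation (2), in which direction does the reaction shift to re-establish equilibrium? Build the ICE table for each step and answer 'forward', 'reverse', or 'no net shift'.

Q₀ = 0.4473 vs Keq = 1.8660e-04 ⇒ Q>K, reverse
Step 1:
                   C          X          M
  init        0.5985      0.275      1.268
  Δ           0.3935    -0.2623    -0.1312
  eq           0.992    0.01266      1.137
  solve Keq expr → x = -0.1312; check Q = 1.8660e-04
Then remove 0.3553 M of C.
Step 2:
                   C          X          M
  init        0.6367    0.01266      1.137
  Δ         0.009003  -0.006002  -0.003001
  eq          0.6457   0.006656      1.134
  solve Keq expr → x = -0.003001; check Q = 1.8660e-04
Then add 0.03851 M of X.
Step 3:
                   C          X          M
  init        0.6457    0.04517      1.134
  Δ          0.05634   -0.03756   -0.01878
  eq          0.7021    0.00761      1.115
  solve Keq expr → x = -0.01878; check Q = 1.8660e-04

Direction: reverse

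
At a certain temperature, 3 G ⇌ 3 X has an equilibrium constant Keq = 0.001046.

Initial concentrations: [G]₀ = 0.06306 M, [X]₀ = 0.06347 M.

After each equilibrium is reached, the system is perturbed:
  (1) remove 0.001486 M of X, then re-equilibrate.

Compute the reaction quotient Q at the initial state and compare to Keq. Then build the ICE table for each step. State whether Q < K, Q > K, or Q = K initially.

Q₀ = 1.02 vs Keq = 0.001046 ⇒ Q>K, reverse
Step 1:
                    G           X
  init        0.06306     0.06347
  Δ           0.05181    -0.05181
  eq           0.1149     0.01166
  solve Keq expr → x = -0.01727; check Q = 0.001046
Then remove 0.001486 M of X.
Step 2:
                    G           X
  init         0.1149     0.01017
  Δ         -0.001349    0.001349
  eq           0.1135     0.01152
  solve Keq expr → x = 4.4969e-04; check Q = 0.001046

Q₀ = 1.02; Q > K (proceeds reverse)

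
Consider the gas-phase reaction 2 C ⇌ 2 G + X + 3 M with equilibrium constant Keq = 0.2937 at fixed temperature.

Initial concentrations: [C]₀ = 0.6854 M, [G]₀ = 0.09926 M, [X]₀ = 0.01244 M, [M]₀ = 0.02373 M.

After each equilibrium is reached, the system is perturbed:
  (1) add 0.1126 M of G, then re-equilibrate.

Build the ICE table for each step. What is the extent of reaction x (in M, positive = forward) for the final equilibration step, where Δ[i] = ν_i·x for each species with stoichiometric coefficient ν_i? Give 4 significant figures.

x = -0.009718 M

Q₀ = 3.4864e-09 vs Keq = 0.2937 ⇒ Q<K, forward
Step 1:
                  C         G         X         M
  I          0.6854   0.09926   0.01244   0.02373
  C         -0.4303    0.4303    0.2151    0.6454
  E          0.2551    0.5295    0.2276    0.6691
  solve Keq expr → x = 0.2151; check Q = 0.2937
Then add 0.1126 M of G.
Step 2:
                  C         G         X         M
  I          0.2551    0.6421    0.2276    0.6691
  C         0.01944  -0.01944 -0.009718  -0.02915
  E          0.2746    0.6227    0.2179      0.64
  solve Keq expr → x = -0.009718; check Q = 0.2937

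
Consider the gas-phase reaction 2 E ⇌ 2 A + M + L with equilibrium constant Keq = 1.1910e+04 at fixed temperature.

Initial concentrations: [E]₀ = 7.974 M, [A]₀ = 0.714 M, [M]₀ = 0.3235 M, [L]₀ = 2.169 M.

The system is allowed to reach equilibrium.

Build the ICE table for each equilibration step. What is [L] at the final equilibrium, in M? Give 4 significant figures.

[L]_eq = 5.967 M

Q₀ = 0.005626 vs Keq = 1.1910e+04 ⇒ Q<K, forward
Step 1:
                    E           A           M           L
  Initial       7.974       0.714      0.3235       2.169
  Change       -7.596       7.596       3.798       3.798
  Equil        0.3776        8.31       4.122       5.967
  solve Keq expr → x = 3.798; check Q = 1.1910e+04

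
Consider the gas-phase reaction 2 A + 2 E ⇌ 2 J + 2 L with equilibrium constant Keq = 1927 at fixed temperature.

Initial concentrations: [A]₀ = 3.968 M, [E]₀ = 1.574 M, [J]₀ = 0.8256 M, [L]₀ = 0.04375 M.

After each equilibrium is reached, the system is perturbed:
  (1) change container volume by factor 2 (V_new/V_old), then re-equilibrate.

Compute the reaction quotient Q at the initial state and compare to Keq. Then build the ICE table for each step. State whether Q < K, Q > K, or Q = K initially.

Q₀ = 3.3446e-05; Q < K (proceeds forward)

Q₀ = 3.3446e-05 vs Keq = 1927 ⇒ Q<K, forward
Step 1:
                    A           E           J           L
  I             3.968       1.574      0.8256     0.04375
  C            -1.539      -1.539       1.539       1.539
  E             2.429     0.03509       2.365       1.583
  solve Keq expr → x = 0.7695; check Q = 1927
Then change container volume by factor 2 (V_new/V_old).
Step 2:
                    A           E           J           L
  I             1.215     0.01755       1.182      0.7913
  C                 0           0           0           0
  E             1.215     0.01755       1.182      0.7913
  solve Keq expr → x = 0; check Q = 1927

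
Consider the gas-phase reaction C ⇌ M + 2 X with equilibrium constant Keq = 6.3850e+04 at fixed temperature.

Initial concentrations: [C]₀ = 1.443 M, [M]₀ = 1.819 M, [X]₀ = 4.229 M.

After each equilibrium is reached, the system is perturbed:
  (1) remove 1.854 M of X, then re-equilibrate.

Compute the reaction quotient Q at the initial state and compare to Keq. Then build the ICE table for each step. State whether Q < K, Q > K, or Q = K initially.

Q₀ = 22.54; Q < K (proceeds forward)

Q₀ = 22.54 vs Keq = 6.3850e+04 ⇒ Q<K, forward
Step 1:
                  C         M         X
  I           1.443     1.819     4.229
  C           -1.44      1.44     2.881
  E         0.00258     3.259      7.11
  solve Keq expr → x = 1.44; check Q = 6.3850e+04
Then remove 1.854 M of X.
Step 2:
                  C         M         X
  I         0.00258     3.259     5.256
  C       -0.001169  0.001169  0.002337
  E        0.001412     3.261     5.258
  solve Keq expr → x = 0.001169; check Q = 6.3850e+04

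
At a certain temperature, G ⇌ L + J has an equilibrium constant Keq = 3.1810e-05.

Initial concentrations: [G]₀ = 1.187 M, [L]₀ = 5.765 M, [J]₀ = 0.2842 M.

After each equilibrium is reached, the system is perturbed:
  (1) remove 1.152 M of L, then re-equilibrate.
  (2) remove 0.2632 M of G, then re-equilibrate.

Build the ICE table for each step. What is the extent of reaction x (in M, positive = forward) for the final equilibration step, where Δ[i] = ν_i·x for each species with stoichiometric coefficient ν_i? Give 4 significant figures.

x = -1.9341e-06 M

Q₀ = 1.38 vs Keq = 3.1810e-05 ⇒ Q>K, reverse
Step 1:
                    G           L           J
  Initial       1.187       5.765      0.2842
  Change       0.2842     -0.2842     -0.2842
  Equil         1.471       5.481  8.5386e-06
  solve Keq expr → x = -0.2842; check Q = 3.1810e-05
Then remove 1.152 M of L.
Step 2:
                    G           L           J
  Initial       1.471       4.329  8.5386e-06
  Change  -2.2723e-06  2.2723e-06  2.2723e-06
  Equil         1.471       4.329  1.0811e-05
  solve Keq expr → x = 2.2723e-06; check Q = 3.1810e-05
Then remove 0.2632 M of G.
Step 3:
                    G           L           J
  Initial       1.208       4.329  1.0811e-05
  Change   1.9341e-06 -1.9341e-06 -1.9341e-06
  Equil         1.208       4.329  8.8769e-06
  solve Keq expr → x = -1.9341e-06; check Q = 3.1810e-05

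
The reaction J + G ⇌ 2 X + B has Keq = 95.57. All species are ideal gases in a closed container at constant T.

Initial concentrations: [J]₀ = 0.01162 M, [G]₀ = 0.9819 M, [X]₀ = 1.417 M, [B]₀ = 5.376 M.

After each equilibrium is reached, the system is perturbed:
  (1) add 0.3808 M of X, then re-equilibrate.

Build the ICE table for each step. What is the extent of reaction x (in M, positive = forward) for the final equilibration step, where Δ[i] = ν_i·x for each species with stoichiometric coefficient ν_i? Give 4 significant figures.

Q₀ = 946.1 vs Keq = 95.57 ⇒ Q>K, reverse
Step 1:
                    J           G           X           B
  I           0.01162      0.9819       1.417       5.376
  C           0.07326     0.07326     -0.1465    -0.07326
  E           0.08488       1.055        1.27       5.303
  solve Keq expr → x = -0.07326; check Q = 95.57
Then add 0.3808 M of X.
Step 2:
                    J           G           X           B
  I           0.08488       1.055       1.651       5.303
  C           0.03949     0.03949    -0.07899    -0.03949
  E            0.1244       1.095       1.572       5.263
  solve Keq expr → x = -0.03949; check Q = 95.57

x = -0.03949 M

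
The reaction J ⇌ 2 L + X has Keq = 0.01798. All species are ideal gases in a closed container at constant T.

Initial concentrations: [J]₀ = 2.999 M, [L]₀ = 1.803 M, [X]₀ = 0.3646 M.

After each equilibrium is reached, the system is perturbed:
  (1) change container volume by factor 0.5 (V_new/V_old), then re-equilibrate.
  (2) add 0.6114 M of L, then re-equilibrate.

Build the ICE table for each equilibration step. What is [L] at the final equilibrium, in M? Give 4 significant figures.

[L]_eq = 2.79 M

Q₀ = 0.3952 vs Keq = 0.01798 ⇒ Q>K, reverse
Step 1:
                  J         L         X
  I           2.999     1.803    0.3646
  C          0.3204   -0.6408   -0.3204
  E           3.319     1.162   0.04419
  solve Keq expr → x = -0.3204; check Q = 0.01798
Then change container volume by factor 0.5 (V_new/V_old).
Step 2:
                  J         L         X
  I           6.639     2.324   0.08838
  C         0.06342   -0.1268  -0.06342
  E           6.702     2.198   0.02495
  solve Keq expr → x = -0.06342; check Q = 0.01798
Then add 0.6114 M of L.
Step 3:
                  J         L         X
  I           6.702     2.809   0.02495
  C        0.009452   -0.0189 -0.009452
  E           6.712      2.79    0.0155
  solve Keq expr → x = -0.009452; check Q = 0.01798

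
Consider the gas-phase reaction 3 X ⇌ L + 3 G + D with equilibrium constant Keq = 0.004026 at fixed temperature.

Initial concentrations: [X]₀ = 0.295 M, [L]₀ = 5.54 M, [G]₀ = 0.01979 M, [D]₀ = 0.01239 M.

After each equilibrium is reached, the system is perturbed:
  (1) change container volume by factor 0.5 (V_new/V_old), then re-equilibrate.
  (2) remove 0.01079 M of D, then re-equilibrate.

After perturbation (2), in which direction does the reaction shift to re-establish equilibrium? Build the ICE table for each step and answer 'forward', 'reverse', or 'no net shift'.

Direction: forward

Q₀ = 2.0723e-05 vs Keq = 0.004026 ⇒ Q<K, forward
Step 1:
                    X           L           G           D
  I             0.295        5.54     0.01979     0.01239
  C          -0.05114     0.01705     0.05114     0.01705
  E            0.2439       5.557     0.07093     0.02944
  solve Keq expr → x = 0.01705; check Q = 0.004026
Then change container volume by factor 0.5 (V_new/V_old).
Step 2:
                    X           L           G           D
  I            0.4877       11.11      0.1419     0.05888
  C           0.03758    -0.01253    -0.03758    -0.01253
  E            0.5253        11.1      0.1043     0.04635
  solve Keq expr → x = -0.01253; check Q = 0.004026
Then remove 0.01079 M of D.
Step 3:
                    X           L           G           D
  I            0.5253        11.1      0.1043     0.03556
  C         -0.006187    0.002062    0.006187    0.002062
  E            0.5191        11.1      0.1105     0.03762
  solve Keq expr → x = 0.002062; check Q = 0.004026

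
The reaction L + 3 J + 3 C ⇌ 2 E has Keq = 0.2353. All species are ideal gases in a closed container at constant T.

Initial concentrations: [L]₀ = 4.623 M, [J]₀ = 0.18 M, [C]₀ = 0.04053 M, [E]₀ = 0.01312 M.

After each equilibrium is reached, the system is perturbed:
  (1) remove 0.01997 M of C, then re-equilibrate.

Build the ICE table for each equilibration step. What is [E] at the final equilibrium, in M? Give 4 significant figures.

[E]_eq = 7.1601e-04 M

Q₀ = 95.9 vs Keq = 0.2353 ⇒ Q>K, reverse
Step 1:
                   L          J          C          E
  init         4.623       0.18    0.04053    0.01312
  Δ         0.005915    0.01774    0.01774   -0.01183
  eq           4.629     0.1977    0.05827   0.001291
  solve Keq expr → x = -0.005915; check Q = 0.2353
Then remove 0.01997 M of C.
Step 2:
                   L          J          C          E
  init         4.629     0.1977     0.0383   0.001291
  Δ       2.8748e-04 8.6243e-04 8.6243e-04 -5.7495e-04
  eq           4.629     0.1986    0.03917 7.1601e-04
  solve Keq expr → x = -2.8748e-04; check Q = 0.2353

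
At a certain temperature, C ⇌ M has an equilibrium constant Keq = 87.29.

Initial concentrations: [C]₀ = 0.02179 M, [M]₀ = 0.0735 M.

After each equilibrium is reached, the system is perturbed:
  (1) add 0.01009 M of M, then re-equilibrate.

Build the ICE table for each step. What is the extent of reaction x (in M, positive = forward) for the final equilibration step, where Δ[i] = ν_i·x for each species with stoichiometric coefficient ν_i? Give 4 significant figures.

x = -1.1428e-04 M

Q₀ = 3.373 vs Keq = 87.29 ⇒ Q<K, forward
Step 1:
                    C           M
  init        0.02179      0.0735
  Δ          -0.02071     0.02071
  eq         0.001079     0.09421
  solve Keq expr → x = 0.02071; check Q = 87.29
Then add 0.01009 M of M.
Step 2:
                    C           M
  init       0.001079      0.1043
  Δ        1.1428e-04 -1.1428e-04
  eq         0.001194      0.1042
  solve Keq expr → x = -1.1428e-04; check Q = 87.29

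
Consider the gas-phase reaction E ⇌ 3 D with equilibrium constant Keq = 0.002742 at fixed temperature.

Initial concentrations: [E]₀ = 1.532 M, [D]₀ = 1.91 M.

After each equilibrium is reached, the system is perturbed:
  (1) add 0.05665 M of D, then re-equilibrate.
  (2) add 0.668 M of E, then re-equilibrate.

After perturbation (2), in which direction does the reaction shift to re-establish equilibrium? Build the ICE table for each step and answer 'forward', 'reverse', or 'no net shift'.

Direction: forward

Q₀ = 4.548 vs Keq = 0.002742 ⇒ Q>K, reverse
Step 1:
                    E           D
  Initial       1.532        1.91
  Change       0.5768      -1.731
  Equil         2.109      0.1795
  solve Keq expr → x = -0.5768; check Q = 0.002742
Then add 0.05665 M of D.
Step 2:
                    E           D
  Initial       2.109      0.2361
  Change      0.01871    -0.05612
  Equil         2.128        0.18
  solve Keq expr → x = -0.01871; check Q = 0.002742
Then add 0.668 M of E.
Step 3:
                    E           D
  Initial       2.796        0.18
  Change    -0.005673     0.01702
  Equil          2.79       0.197
  solve Keq expr → x = 0.005673; check Q = 0.002742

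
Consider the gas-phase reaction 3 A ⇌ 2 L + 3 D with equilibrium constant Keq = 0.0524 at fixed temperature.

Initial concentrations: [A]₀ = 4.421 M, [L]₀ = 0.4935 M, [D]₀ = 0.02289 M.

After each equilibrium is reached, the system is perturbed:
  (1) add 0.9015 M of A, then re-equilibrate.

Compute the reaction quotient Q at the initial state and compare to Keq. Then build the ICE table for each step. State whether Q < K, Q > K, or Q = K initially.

Q₀ = 3.3803e-08; Q < K (proceeds forward)

Q₀ = 3.3803e-08 vs Keq = 0.0524 ⇒ Q<K, forward
Step 1:
                  A         L         D
  Initial     4.421    0.4935   0.02289
  Change     -1.078    0.7185     1.078
  Equil       3.343     1.212     1.101
  solve Keq expr → x = 0.3592; check Q = 0.0524
Then add 0.9015 M of A.
Step 2:
                  A         L         D
  Initial     4.245     1.212     1.101
  Change    -0.1661    0.1107    0.1661
  Equil       4.079     1.323     1.267
  solve Keq expr → x = 0.05536; check Q = 0.0524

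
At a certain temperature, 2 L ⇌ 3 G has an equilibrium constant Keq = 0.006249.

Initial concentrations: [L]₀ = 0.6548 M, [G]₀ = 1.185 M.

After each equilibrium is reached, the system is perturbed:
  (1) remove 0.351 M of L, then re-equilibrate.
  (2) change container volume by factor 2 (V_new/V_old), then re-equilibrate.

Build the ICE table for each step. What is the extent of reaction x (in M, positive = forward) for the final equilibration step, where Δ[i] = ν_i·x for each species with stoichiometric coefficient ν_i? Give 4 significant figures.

Q₀ = 3.881 vs Keq = 0.006249 ⇒ Q>K, reverse
Step 1:
                    L           G
  init         0.6548       1.185
  Δ            0.6438     -0.9658
  eq            1.299      0.2192
  solve Keq expr → x = -0.3219; check Q = 0.006249
Then remove 0.351 M of L.
Step 2:
                    L           G
  init         0.9476      0.2192
  Δ           0.02557    -0.03836
  eq           0.9732      0.1809
  solve Keq expr → x = -0.01279; check Q = 0.006249
Then change container volume by factor 2 (V_new/V_old).
Step 3:
                    L           G
  init         0.4866     0.09044
  Δ          -0.01419     0.02128
  eq           0.4724      0.1117
  solve Keq expr → x = 0.007094; check Q = 0.006249

x = 0.007094 M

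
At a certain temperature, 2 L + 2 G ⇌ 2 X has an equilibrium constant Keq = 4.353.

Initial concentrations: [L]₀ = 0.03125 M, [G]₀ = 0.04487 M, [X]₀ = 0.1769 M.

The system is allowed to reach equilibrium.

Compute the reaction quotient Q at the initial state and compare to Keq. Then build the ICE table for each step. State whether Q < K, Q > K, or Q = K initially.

Q₀ = 1.5916e+04 vs Keq = 4.353 ⇒ Q>K, reverse
Step 1:
                  L         G         X
  Initial   0.03125   0.04487    0.1769
  Change     0.1229    0.1229   -0.1229
  Equil      0.1542    0.1678   0.05397
  solve Keq expr → x = -0.06146; check Q = 4.353

Q₀ = 1.5916e+04; Q > K (proceeds reverse)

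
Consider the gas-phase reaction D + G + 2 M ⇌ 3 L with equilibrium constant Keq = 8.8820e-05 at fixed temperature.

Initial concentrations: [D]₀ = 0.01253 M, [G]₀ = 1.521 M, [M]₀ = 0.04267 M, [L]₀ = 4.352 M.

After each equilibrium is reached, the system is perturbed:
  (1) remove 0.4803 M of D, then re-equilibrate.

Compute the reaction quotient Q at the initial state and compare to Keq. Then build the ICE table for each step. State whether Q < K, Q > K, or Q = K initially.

Q₀ = 2.3754e+06; Q > K (proceeds reverse)

Q₀ = 2.3754e+06 vs Keq = 8.8820e-05 ⇒ Q>K, reverse
Step 1:
                    D           G           M           L
  Initial     0.01253       1.521     0.04267       4.352
  Change        1.403       1.403       2.805      -4.208
  Equil         1.415       2.924       2.848      0.1439
  solve Keq expr → x = -1.403; check Q = 8.8820e-05
Then remove 0.4803 M of D.
Step 2:
                    D           G           M           L
  Initial      0.9349       2.924       2.848      0.1439
  Change     0.005958    0.005958     0.01192    -0.01787
  Equil        0.9409        2.93        2.86       0.126
  solve Keq expr → x = -0.005958; check Q = 8.8820e-05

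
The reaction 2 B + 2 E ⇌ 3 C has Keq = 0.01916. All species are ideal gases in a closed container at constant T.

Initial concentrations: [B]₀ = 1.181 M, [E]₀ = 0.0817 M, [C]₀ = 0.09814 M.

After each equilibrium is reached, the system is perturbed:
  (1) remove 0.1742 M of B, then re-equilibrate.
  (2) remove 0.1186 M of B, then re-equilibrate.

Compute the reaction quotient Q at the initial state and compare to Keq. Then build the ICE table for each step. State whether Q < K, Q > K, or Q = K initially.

Q₀ = 0.1015; Q > K (proceeds reverse)

Q₀ = 0.1015 vs Keq = 0.01916 ⇒ Q>K, reverse
Step 1:
                    B           E           C
  Initial       1.181      0.0817     0.09814
  Change      0.02115     0.02115    -0.03173
  Equil         1.202      0.1029     0.06641
  solve Keq expr → x = -0.01058; check Q = 0.01916
Then remove 0.1742 M of B.
Step 2:
                    B           E           C
  Initial       1.028      0.1029     0.06641
  Change     0.003418    0.003418   -0.005128
  Equil         1.031      0.1063     0.06128
  solve Keq expr → x = -0.001709; check Q = 0.01916
Then remove 0.1186 M of B.
Step 3:
                    B           E           C
  Initial      0.9128      0.1063     0.06128
  Change      0.00253     0.00253   -0.003794
  Equil        0.9153      0.1088     0.05749
  solve Keq expr → x = -0.001265; check Q = 0.01916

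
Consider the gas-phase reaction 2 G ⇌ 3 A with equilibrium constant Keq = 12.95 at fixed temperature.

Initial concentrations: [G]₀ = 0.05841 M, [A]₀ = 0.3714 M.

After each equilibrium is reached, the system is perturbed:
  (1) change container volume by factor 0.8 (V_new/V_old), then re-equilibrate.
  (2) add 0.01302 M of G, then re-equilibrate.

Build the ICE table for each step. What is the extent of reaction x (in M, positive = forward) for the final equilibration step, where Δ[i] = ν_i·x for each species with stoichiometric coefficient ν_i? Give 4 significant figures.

x = 0.004578 M

Q₀ = 15.02 vs Keq = 12.95 ⇒ Q>K, reverse
Step 1:
                    G           A
  init        0.05841      0.3714
  Δ          0.003252   -0.004878
  eq          0.06166      0.3665
  solve Keq expr → x = -0.001626; check Q = 12.95
Then change container volume by factor 0.8 (V_new/V_old).
Step 2:
                    G           A
  init        0.07708      0.4582
  Δ          0.006402   -0.009604
  eq          0.08348      0.4485
  solve Keq expr → x = -0.003201; check Q = 12.95
Then add 0.01302 M of G.
Step 3:
                    G           A
  init         0.0965      0.4485
  Δ         -0.009157     0.01373
  eq          0.08734      0.4623
  solve Keq expr → x = 0.004578; check Q = 12.95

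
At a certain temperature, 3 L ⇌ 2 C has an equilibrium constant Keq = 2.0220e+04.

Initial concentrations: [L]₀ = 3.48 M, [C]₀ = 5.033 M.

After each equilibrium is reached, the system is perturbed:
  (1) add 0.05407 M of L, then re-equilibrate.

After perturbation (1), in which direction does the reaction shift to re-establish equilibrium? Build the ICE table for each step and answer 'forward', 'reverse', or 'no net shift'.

Q₀ = 0.6011 vs Keq = 2.0220e+04 ⇒ Q<K, forward
Step 1:
                    L           C
  I              3.48       5.033
  C            -3.342       2.228
  E            0.1376       7.261
  solve Keq expr → x = 1.114; check Q = 2.0220e+04
Then add 0.05407 M of L.
Step 2:
                    L           C
  I            0.1917       7.261
  C          -0.05362     0.03575
  E            0.1381       7.297
  solve Keq expr → x = 0.01787; check Q = 2.0220e+04

Direction: forward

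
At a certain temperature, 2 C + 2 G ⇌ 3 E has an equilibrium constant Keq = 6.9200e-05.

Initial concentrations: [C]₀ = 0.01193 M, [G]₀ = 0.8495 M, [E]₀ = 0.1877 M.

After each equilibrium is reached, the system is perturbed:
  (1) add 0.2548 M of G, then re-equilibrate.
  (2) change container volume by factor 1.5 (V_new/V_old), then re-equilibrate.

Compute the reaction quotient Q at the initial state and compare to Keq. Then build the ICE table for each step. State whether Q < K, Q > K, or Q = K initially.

Q₀ = 64.39; Q > K (proceeds reverse)

Q₀ = 64.39 vs Keq = 6.9200e-05 ⇒ Q>K, reverse
Step 1:
                    C           G           E
  Initial     0.01193      0.8495      0.1877
  Change       0.1183      0.1183     -0.1774
  Equil        0.1302      0.9678     0.01032
  solve Keq expr → x = -0.05913; check Q = 6.9200e-05
Then add 0.2548 M of G.
Step 2:
                    C           G           E
  Initial      0.1302       1.223     0.01032
  Change    -0.001109   -0.001109    0.001664
  Equil        0.1291       1.221     0.01198
  solve Keq expr → x = 5.5460e-04; check Q = 6.9200e-05
Then change container volume by factor 1.5 (V_new/V_old).
Step 3:
                    C           G           E
  Initial     0.08605      0.8143    0.007988
  Change   6.4742e-04  6.4742e-04 -9.7113e-04
  Equil        0.0867      0.8149    0.007017
  solve Keq expr → x = -3.2371e-04; check Q = 6.9200e-05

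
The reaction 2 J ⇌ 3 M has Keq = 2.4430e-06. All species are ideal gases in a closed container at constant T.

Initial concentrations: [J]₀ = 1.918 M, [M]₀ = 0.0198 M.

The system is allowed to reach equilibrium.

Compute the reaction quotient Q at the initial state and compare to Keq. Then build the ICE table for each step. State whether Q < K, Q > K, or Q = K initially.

Q₀ = 2.1101e-06; Q < K (proceeds forward)

Q₀ = 2.1101e-06 vs Keq = 2.4430e-06 ⇒ Q<K, forward
Step 1:
                   J          M
  Initial      1.918     0.0198
  Change  -6.5744e-04 9.8616e-04
  Equil        1.917    0.02079
  solve Keq expr → x = 3.2872e-04; check Q = 2.4430e-06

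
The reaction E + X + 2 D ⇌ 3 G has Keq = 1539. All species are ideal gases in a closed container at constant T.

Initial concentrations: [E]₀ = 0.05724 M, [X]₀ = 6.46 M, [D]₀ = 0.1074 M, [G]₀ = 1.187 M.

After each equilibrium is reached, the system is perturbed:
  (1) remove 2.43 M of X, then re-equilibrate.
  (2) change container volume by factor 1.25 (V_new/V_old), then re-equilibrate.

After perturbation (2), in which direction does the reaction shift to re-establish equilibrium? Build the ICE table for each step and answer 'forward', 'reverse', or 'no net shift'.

Q₀ = 392.1 vs Keq = 1539 ⇒ Q<K, forward
Step 1:
                   E          X          D          G
  Initial    0.05724       6.46     0.1074      1.187
  Change    -0.01841   -0.01841   -0.03683    0.05524
  Equil      0.03883      6.442    0.07057      1.242
  solve Keq expr → x = 0.01841; check Q = 1539
Then remove 2.43 M of X.
Step 2:
                   E          X          D          G
  Initial    0.03883      4.012    0.07057      1.242
  Change    0.005625   0.005625    0.01125   -0.01688
  Equil      0.04445      4.017    0.08182      1.225
  solve Keq expr → x = -0.005625; check Q = 1539
Then change container volume by factor 1.25 (V_new/V_old).
Step 3:
                   E          X          D          G
  Initial    0.03556      3.214    0.06546     0.9803
  Change    0.002329   0.002329   0.004659  -0.006988
  Equil      0.03789      3.216    0.07012     0.9733
  solve Keq expr → x = -0.002329; check Q = 1539

Direction: reverse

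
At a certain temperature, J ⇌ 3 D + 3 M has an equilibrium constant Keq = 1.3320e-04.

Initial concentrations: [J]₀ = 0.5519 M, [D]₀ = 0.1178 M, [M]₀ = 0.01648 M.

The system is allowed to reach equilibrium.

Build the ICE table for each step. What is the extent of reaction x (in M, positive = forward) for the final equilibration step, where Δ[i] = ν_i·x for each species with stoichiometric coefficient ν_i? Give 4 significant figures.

x = 0.04693 M

Q₀ = 1.3257e-08 vs Keq = 1.3320e-04 ⇒ Q<K, forward
Step 1:
                   J          D          M
  init        0.5519     0.1178    0.01648
  Δ         -0.04693     0.1408     0.1408
  eq           0.505     0.2586     0.1573
  solve Keq expr → x = 0.04693; check Q = 1.3320e-04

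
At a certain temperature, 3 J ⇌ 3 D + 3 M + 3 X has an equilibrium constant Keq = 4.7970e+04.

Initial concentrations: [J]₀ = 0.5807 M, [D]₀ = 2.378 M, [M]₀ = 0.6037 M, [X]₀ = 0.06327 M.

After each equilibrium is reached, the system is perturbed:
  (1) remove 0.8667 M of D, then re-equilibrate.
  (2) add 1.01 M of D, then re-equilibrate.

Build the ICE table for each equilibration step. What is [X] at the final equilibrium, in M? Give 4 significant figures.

[X]_eq = 0.5883 M

Q₀ = 0.003827 vs Keq = 4.7970e+04 ⇒ Q<K, forward
Step 1:
                   J          D          M          X
  Initial     0.5807      2.378     0.6037    0.06327
  Change     -0.5273     0.5273     0.5273     0.5273
  Equil      0.05341      2.905      1.131     0.5906
  solve Keq expr → x = 0.1758; check Q = 4.7970e+04
Then remove 0.8667 M of D.
Step 2:
                   J          D          M          X
  Initial    0.05341      2.039      1.131     0.5906
  Change    -0.01427    0.01427    0.01427    0.01427
  Equil      0.03914      2.053      1.145     0.6048
  solve Keq expr → x = 0.004757; check Q = 4.7970e+04
Then add 1.01 M of D.
Step 3:
                   J          D          M          X
  Initial    0.03914      3.063      1.145     0.6048
  Change     0.01654   -0.01654   -0.01654   -0.01654
  Equil      0.05567      3.046      1.129     0.5883
  solve Keq expr → x = -0.005512; check Q = 4.7970e+04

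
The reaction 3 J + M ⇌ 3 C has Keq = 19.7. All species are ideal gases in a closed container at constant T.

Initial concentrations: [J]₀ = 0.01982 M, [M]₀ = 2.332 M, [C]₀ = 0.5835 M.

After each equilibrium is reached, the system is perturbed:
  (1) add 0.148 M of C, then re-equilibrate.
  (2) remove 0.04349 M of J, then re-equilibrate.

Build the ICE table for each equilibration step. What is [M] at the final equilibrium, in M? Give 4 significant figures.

Q₀ = 1.0942e+04 vs Keq = 19.7 ⇒ Q>K, reverse
Step 1:
                   J          M          C
  I          0.01982      2.332     0.5835
  C           0.1113    0.03711    -0.1113
  E           0.1311      2.369     0.4722
  solve Keq expr → x = -0.03711; check Q = 19.7
Then add 0.148 M of C.
Step 2:
                   J          M          C
  I           0.1311      2.369     0.6202
  C          0.03198    0.01066   -0.03198
  E           0.1631       2.38     0.5882
  solve Keq expr → x = -0.01066; check Q = 19.7
Then remove 0.04349 M of J.
Step 3:
                   J          M          C
  I           0.1196       2.38     0.5882
  C          0.03386    0.01129   -0.03386
  E           0.1535      2.391     0.5543
  solve Keq expr → x = -0.01129; check Q = 19.7

[M]_eq = 2.391 M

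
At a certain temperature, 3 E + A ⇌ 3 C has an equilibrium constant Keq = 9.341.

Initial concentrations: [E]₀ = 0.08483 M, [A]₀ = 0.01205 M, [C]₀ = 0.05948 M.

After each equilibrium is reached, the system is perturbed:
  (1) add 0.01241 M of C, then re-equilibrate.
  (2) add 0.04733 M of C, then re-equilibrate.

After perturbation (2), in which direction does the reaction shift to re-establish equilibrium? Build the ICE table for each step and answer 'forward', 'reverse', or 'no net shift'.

Direction: reverse

Q₀ = 28.61 vs Keq = 9.341 ⇒ Q>K, reverse
Step 1:
                   E          A          C
  init       0.08483    0.01205    0.05948
  Δ         0.009899     0.0033  -0.009899
  eq         0.09473    0.01535    0.04958
  solve Keq expr → x = -0.0033; check Q = 9.341
Then add 0.01241 M of C.
Step 2:
                   E          A          C
  init       0.09473    0.01535    0.06199
  Δ         0.006565   0.002188  -0.006565
  eq          0.1013    0.01754    0.05543
  solve Keq expr → x = -0.002188; check Q = 9.341
Then add 0.04733 M of C.
Step 3:
                   E          A          C
  init        0.1013    0.01754     0.1028
  Δ          0.02454   0.008178   -0.02454
  eq          0.1258    0.02572    0.07822
  solve Keq expr → x = -0.008178; check Q = 9.341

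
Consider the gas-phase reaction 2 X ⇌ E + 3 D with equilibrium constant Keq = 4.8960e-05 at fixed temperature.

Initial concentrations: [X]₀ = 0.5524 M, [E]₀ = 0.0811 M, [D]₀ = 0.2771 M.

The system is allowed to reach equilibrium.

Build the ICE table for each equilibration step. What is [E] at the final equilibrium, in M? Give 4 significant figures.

[E]_eq = 0.02205 M

Q₀ = 0.005655 vs Keq = 4.8960e-05 ⇒ Q>K, reverse
Step 1:
                   X          E          D
  Initial     0.5524     0.0811     0.2771
  Change      0.1181   -0.05905    -0.1772
  Equil       0.6705    0.02205    0.09994
  solve Keq expr → x = -0.05905; check Q = 4.8960e-05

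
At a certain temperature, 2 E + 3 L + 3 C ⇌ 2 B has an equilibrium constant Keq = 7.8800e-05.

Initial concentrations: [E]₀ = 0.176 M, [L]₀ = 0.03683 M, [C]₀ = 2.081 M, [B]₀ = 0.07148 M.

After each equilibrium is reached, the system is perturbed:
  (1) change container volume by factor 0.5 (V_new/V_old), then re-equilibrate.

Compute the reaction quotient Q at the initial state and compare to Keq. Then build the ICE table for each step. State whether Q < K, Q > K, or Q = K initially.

Q₀ = 366.4; Q > K (proceeds reverse)

Q₀ = 366.4 vs Keq = 7.8800e-05 ⇒ Q>K, reverse
Step 1:
                    E           L           C           B
  Initial       0.176     0.03683       2.081     0.07148
  Change      0.07109      0.1066      0.1066    -0.07109
  Equil        0.2471      0.1435       2.188  3.8569e-04
  solve Keq expr → x = -0.03555; check Q = 7.8800e-05
Then change container volume by factor 0.5 (V_new/V_old).
Step 2:
                    E           L           C           B
  Initial      0.4942      0.2869       4.375  7.7138e-04
  Change    -0.005079   -0.007619   -0.007619    0.005079
  Equil        0.4891      0.2793       4.368    0.005851
  solve Keq expr → x = 0.00254; check Q = 7.8800e-05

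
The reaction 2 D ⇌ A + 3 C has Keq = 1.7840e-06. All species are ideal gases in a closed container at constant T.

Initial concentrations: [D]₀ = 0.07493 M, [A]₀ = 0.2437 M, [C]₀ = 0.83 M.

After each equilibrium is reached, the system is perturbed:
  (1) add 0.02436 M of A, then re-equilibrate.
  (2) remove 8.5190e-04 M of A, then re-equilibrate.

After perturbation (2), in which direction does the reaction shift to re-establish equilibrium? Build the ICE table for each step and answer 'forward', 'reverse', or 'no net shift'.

Direction: forward

Q₀ = 24.82 vs Keq = 1.7840e-06 ⇒ Q>K, reverse
Step 1:
                  D         A         C
  init      0.07493    0.2437      0.83
  Δ          0.4863   -0.2431   -0.7294
  eq         0.5612 5.5261e-04    0.1006
  solve Keq expr → x = -0.2431; check Q = 1.7840e-06
Then add 0.02436 M of A.
Step 2:
                  D         A         C
  init       0.5612   0.02491    0.1006
  Δ         0.03653  -0.01826  -0.05479
  eq         0.5978  0.006649   0.04577
  solve Keq expr → x = -0.01826; check Q = 1.7840e-06
Then remove 8.5190e-04 M of A.
Step 3:
                  D         A         C
  init       0.5978  0.005797   0.04577
  Δ       -7.4481e-04 3.7240e-04  0.001117
  eq          0.597   0.00617   0.04688
  solve Keq expr → x = 3.7240e-04; check Q = 1.7840e-06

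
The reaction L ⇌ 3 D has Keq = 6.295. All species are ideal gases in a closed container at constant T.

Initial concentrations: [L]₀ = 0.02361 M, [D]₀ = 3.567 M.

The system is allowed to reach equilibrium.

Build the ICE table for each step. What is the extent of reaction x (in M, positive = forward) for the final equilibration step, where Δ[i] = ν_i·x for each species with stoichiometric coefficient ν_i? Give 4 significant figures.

x = -0.6496 M

Q₀ = 1922 vs Keq = 6.295 ⇒ Q>K, reverse
Step 1:
                   L          D
  Initial    0.02361      3.567
  Change      0.6496     -1.949
  Equil       0.6732      1.618
  solve Keq expr → x = -0.6496; check Q = 6.295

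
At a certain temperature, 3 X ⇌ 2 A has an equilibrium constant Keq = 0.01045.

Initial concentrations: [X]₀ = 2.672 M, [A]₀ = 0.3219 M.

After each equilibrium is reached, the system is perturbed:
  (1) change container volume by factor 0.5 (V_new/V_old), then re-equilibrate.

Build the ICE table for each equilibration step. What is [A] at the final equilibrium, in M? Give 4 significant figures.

Q₀ = 0.005432 vs Keq = 0.01045 ⇒ Q<K, forward
Step 1:
                  X         A
  I           2.672    0.3219
  C         -0.1363   0.09087
  E           2.536    0.4128
  solve Keq expr → x = 0.04543; check Q = 0.01045
Then change container volume by factor 0.5 (V_new/V_old).
Step 2:
                  X         A
  I           5.071    0.8255
  C         -0.3399    0.2266
  E           4.732     1.052
  solve Keq expr → x = 0.1133; check Q = 0.01045

[A]_eq = 1.052 M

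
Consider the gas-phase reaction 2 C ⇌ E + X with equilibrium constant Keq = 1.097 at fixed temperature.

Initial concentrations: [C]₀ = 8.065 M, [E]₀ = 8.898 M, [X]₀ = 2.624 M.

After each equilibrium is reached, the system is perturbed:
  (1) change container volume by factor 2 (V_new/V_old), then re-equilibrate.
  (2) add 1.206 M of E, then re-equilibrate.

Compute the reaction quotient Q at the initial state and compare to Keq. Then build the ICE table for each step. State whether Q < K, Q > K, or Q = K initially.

Q₀ = 0.359 vs Keq = 1.097 ⇒ Q<K, forward
Step 1:
                    C           E           X
  I             8.065       8.898       2.624
  C            -2.225       1.113       1.113
  E              5.84       10.01       3.737
  solve Keq expr → x = 1.113; check Q = 1.097
Then change container volume by factor 2 (V_new/V_old).
Step 2:
                    C           E           X
  I              2.92       5.005       1.868
  C                 0           0           0
  E              2.92       5.005       1.868
  solve Keq expr → x = 0; check Q = 1.097
Then add 1.206 M of E.
Step 3:
                    C           E           X
  I              2.92       6.211       1.868
  C            0.2121      -0.106      -0.106
  E             3.132       6.105       1.762
  solve Keq expr → x = -0.106; check Q = 1.097

Q₀ = 0.359; Q < K (proceeds forward)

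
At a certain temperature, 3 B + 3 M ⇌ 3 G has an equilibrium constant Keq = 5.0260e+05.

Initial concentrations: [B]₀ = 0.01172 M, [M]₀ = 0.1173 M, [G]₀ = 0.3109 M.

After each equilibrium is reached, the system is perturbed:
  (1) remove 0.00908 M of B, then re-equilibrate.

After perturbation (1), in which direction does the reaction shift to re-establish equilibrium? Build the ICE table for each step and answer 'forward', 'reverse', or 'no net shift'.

Direction: reverse

Q₀ = 1.1566e+07 vs Keq = 5.0260e+05 ⇒ Q>K, reverse
Step 1:
                   B          M          G
  init       0.01172     0.1173     0.3109
  Δ          0.01608    0.01608   -0.01608
  eq          0.0278     0.1334     0.2948
  solve Keq expr → x = -0.00536; check Q = 5.0260e+05
Then remove 0.00908 M of B.
Step 2:
                   B          M          G
  init       0.01872     0.1334     0.2948
  Δ         0.007052   0.007052  -0.007052
  eq         0.02577     0.1404     0.2878
  solve Keq expr → x = -0.002351; check Q = 5.0260e+05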